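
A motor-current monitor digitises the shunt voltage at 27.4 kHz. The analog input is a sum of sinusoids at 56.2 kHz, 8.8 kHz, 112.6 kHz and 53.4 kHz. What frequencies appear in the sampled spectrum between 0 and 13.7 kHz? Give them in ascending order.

1.4 kHz, 3 kHz, 8.8 kHz

fs/2 = 13.7 kHz.
56.2 kHz mod fs = 1.4 kHz.
1.4 kHz ≤ fs/2 = 13.7 kHz, appears at 1.4 kHz.
8.8 kHz ≤ fs/2 = 13.7 kHz, passes unchanged.
112.6 kHz mod fs = 3 kHz.
3 kHz ≤ fs/2 = 13.7 kHz, appears at 3 kHz.
53.4 kHz mod fs = 26 kHz.
26 kHz > fs/2 = 13.7 kHz, folds to fs − 26 kHz = 1.4 kHz.
Distinct values: {1.4 kHz, 3 kHz, 8.8 kHz}.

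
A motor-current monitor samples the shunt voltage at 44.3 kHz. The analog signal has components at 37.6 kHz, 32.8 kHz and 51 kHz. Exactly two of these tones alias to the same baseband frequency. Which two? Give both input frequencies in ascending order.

37.6 kHz, 51 kHz

fs/2 = 22.15 kHz.
37.6 kHz > fs/2 = 22.15 kHz, folds to fs − 37.6 kHz = 6.7 kHz.
32.8 kHz > fs/2 = 22.15 kHz, folds to fs − 32.8 kHz = 11.5 kHz.
51 kHz mod fs = 6.7 kHz.
6.7 kHz ≤ fs/2 = 22.15 kHz, appears at 6.7 kHz.
37.6 kHz and 51 kHz both map to 6.7 kHz.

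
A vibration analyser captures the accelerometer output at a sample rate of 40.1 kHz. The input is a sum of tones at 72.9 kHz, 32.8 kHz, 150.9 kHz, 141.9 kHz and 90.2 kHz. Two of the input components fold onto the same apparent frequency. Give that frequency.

7.3 kHz

fs/2 = 20.05 kHz.
72.9 kHz mod fs = 32.8 kHz.
32.8 kHz > fs/2 = 20.05 kHz, folds to fs − 32.8 kHz = 7.3 kHz.
32.8 kHz > fs/2 = 20.05 kHz, folds to fs − 32.8 kHz = 7.3 kHz.
150.9 kHz mod fs = 30.6 kHz.
30.6 kHz > fs/2 = 20.05 kHz, folds to fs − 30.6 kHz = 9.5 kHz.
141.9 kHz mod fs = 21.6 kHz.
21.6 kHz > fs/2 = 20.05 kHz, folds to fs − 21.6 kHz = 18.5 kHz.
90.2 kHz mod fs = 10 kHz.
10 kHz ≤ fs/2 = 20.05 kHz, appears at 10 kHz.
32.8 kHz and 72.9 kHz both map to 7.3 kHz.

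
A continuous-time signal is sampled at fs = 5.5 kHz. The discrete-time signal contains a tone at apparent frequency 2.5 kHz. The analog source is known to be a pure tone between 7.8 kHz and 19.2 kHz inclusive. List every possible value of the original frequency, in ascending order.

Frequencies that alias to 2.5 kHz are k·fs ± 2.5 kHz for integer k ≥ 0.
k=0: 2.5 kHz.
k=1: 3 kHz, 8 kHz.
k=2: 8.5 kHz, 13.5 kHz.
k=3: 14 kHz, 19 kHz.
k=4: 19.5 kHz, 24.5 kHz.
Within [7.8 kHz, 19.2 kHz]: 8 kHz, 8.5 kHz, 13.5 kHz, 14 kHz, 19 kHz.

8 kHz, 8.5 kHz, 13.5 kHz, 14 kHz, 19 kHz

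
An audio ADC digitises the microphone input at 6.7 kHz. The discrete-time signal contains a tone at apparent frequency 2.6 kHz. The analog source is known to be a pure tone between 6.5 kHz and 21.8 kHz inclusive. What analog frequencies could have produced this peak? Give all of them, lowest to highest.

Frequencies that alias to 2.6 kHz are k·fs ± 2.6 kHz for integer k ≥ 0.
k=0: 2.6 kHz.
k=1: 4.1 kHz, 9.3 kHz.
k=2: 10.8 kHz, 16 kHz.
k=3: 17.5 kHz, 22.7 kHz.
k=4: 24.2 kHz, 29.4 kHz.
Within [6.5 kHz, 21.8 kHz]: 9.3 kHz, 10.8 kHz, 16 kHz, 17.5 kHz.

9.3 kHz, 10.8 kHz, 16 kHz, 17.5 kHz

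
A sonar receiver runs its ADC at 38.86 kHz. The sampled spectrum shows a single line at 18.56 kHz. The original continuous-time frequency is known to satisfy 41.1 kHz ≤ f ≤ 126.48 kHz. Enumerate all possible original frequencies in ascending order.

Frequencies that alias to 18.56 kHz are k·fs ± 18.56 kHz for integer k ≥ 0.
k=0: 18.56 kHz.
k=1: 20.3 kHz, 57.42 kHz.
k=2: 59.16 kHz, 96.28 kHz.
k=3: 98.02 kHz, 135.14 kHz.
k=4: 136.88 kHz, 174 kHz.
Within [41.1 kHz, 126.48 kHz]: 57.42 kHz, 59.16 kHz, 96.28 kHz, 98.02 kHz.

57.42 kHz, 59.16 kHz, 96.28 kHz, 98.02 kHz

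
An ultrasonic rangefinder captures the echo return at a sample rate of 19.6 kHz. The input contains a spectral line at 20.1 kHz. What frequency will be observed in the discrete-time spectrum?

20.1 kHz mod fs = 0.5 kHz.
0.5 kHz ≤ fs/2 = 9.8 kHz, appears at 0.5 kHz.

0.5 kHz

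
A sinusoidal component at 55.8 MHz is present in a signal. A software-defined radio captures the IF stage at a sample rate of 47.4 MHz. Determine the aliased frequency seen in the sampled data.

55.8 MHz mod fs = 8.4 MHz.
8.4 MHz ≤ fs/2 = 23.7 MHz, appears at 8.4 MHz.

8.4 MHz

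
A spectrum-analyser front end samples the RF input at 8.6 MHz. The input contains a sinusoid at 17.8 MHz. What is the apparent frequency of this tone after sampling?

17.8 MHz mod fs = 0.6 MHz.
0.6 MHz ≤ fs/2 = 4.3 MHz, appears at 0.6 MHz.

0.6 MHz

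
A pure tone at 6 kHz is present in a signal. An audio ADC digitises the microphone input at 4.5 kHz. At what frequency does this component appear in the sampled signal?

6 kHz mod fs = 1.5 kHz.
1.5 kHz ≤ fs/2 = 2.25 kHz, appears at 1.5 kHz.

1.5 kHz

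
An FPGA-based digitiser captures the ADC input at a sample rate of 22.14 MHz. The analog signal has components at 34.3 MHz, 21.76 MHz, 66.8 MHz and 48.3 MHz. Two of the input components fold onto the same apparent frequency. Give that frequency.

0.38 MHz

fs/2 = 11.07 MHz.
34.3 MHz mod fs = 12.16 MHz.
12.16 MHz > fs/2 = 11.07 MHz, folds to fs − 12.16 MHz = 9.98 MHz.
21.76 MHz > fs/2 = 11.07 MHz, folds to fs − 21.76 MHz = 0.38 MHz.
66.8 MHz mod fs = 0.38 MHz.
0.38 MHz ≤ fs/2 = 11.07 MHz, appears at 0.38 MHz.
48.3 MHz mod fs = 4.02 MHz.
4.02 MHz ≤ fs/2 = 11.07 MHz, appears at 4.02 MHz.
21.76 MHz and 66.8 MHz both map to 0.38 MHz.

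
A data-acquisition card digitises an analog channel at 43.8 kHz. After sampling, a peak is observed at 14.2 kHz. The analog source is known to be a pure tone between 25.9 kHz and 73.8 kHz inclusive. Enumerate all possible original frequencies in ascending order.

Frequencies that alias to 14.2 kHz are k·fs ± 14.2 kHz for integer k ≥ 0.
k=0: 14.2 kHz.
k=1: 29.6 kHz, 58 kHz.
k=2: 73.4 kHz, 101.8 kHz.
k=3: 117.2 kHz, 145.6 kHz.
Within [25.9 kHz, 73.8 kHz]: 29.6 kHz, 58 kHz, 73.4 kHz.

29.6 kHz, 58 kHz, 73.4 kHz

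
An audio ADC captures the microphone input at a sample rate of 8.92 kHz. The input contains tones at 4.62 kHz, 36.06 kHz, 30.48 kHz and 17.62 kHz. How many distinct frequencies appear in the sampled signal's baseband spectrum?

4

fs/2 = 4.46 kHz.
4.62 kHz > fs/2 = 4.46 kHz, folds to fs − 4.62 kHz = 4.3 kHz.
36.06 kHz mod fs = 0.38 kHz.
0.38 kHz ≤ fs/2 = 4.46 kHz, appears at 0.38 kHz.
30.48 kHz mod fs = 3.72 kHz.
3.72 kHz ≤ fs/2 = 4.46 kHz, appears at 3.72 kHz.
17.62 kHz mod fs = 8.7 kHz.
8.7 kHz > fs/2 = 4.46 kHz, folds to fs − 8.7 kHz = 0.22 kHz.
Distinct values: {0.22 kHz, 0.38 kHz, 3.72 kHz, 4.3 kHz} → 4.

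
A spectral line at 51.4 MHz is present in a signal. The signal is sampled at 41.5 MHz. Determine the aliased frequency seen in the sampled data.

9.9 MHz

51.4 MHz mod fs = 9.9 MHz.
9.9 MHz ≤ fs/2 = 20.75 MHz, appears at 9.9 MHz.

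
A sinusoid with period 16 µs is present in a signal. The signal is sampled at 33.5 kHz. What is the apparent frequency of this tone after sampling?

4.5 kHz

T = 16 µs → f = 1/T = 62.5 kHz.
62.5 kHz mod fs = 29 kHz.
29 kHz > fs/2 = 16.75 kHz, folds to fs − 29 kHz = 4.5 kHz.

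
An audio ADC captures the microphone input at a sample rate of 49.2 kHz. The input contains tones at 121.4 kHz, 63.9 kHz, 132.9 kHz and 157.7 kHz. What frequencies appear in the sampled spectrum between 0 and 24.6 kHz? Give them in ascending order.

10.1 kHz, 14.7 kHz, 23 kHz

fs/2 = 24.6 kHz.
121.4 kHz mod fs = 23 kHz.
23 kHz ≤ fs/2 = 24.6 kHz, appears at 23 kHz.
63.9 kHz mod fs = 14.7 kHz.
14.7 kHz ≤ fs/2 = 24.6 kHz, appears at 14.7 kHz.
132.9 kHz mod fs = 34.5 kHz.
34.5 kHz > fs/2 = 24.6 kHz, folds to fs − 34.5 kHz = 14.7 kHz.
157.7 kHz mod fs = 10.1 kHz.
10.1 kHz ≤ fs/2 = 24.6 kHz, appears at 10.1 kHz.
Distinct values: {10.1 kHz, 14.7 kHz, 23 kHz}.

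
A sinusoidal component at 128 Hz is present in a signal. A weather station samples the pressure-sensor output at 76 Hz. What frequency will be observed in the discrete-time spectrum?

128 Hz mod fs = 52 Hz.
52 Hz > fs/2 = 38 Hz, folds to fs − 52 Hz = 24 Hz.

24 Hz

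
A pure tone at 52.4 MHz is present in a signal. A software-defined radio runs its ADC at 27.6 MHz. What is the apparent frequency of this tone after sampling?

52.4 MHz mod fs = 24.8 MHz.
24.8 MHz > fs/2 = 13.8 MHz, folds to fs − 24.8 MHz = 2.8 MHz.

2.8 MHz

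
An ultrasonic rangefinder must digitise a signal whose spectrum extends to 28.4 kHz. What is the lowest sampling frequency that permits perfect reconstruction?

56.8 kHz

Nyquist rate = 2 × 28.4 kHz = 56.8 kHz.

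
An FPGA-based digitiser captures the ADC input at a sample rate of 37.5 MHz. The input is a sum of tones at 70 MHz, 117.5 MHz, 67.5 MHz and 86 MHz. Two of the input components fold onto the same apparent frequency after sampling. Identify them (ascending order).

70 MHz, 117.5 MHz

fs/2 = 18.75 MHz.
70 MHz mod fs = 32.5 MHz.
32.5 MHz > fs/2 = 18.75 MHz, folds to fs − 32.5 MHz = 5 MHz.
117.5 MHz mod fs = 5 MHz.
5 MHz ≤ fs/2 = 18.75 MHz, appears at 5 MHz.
67.5 MHz mod fs = 30 MHz.
30 MHz > fs/2 = 18.75 MHz, folds to fs − 30 MHz = 7.5 MHz.
86 MHz mod fs = 11 MHz.
11 MHz ≤ fs/2 = 18.75 MHz, appears at 11 MHz.
70 MHz and 117.5 MHz both map to 5 MHz.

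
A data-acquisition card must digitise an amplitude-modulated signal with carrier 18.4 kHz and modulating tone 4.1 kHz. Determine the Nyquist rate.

45 kHz

AM sidebands sit at fc ± fm = 14.3 kHz and 22.5 kHz.
Highest-frequency component: 22.5 kHz.
Nyquist rate = 2 × 22.5 kHz = 45 kHz.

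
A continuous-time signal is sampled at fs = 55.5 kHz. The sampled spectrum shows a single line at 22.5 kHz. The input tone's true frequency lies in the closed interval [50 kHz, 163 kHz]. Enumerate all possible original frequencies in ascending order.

Frequencies that alias to 22.5 kHz are k·fs ± 22.5 kHz for integer k ≥ 0.
k=0: 22.5 kHz.
k=1: 33 kHz, 78 kHz.
k=2: 88.5 kHz, 133.5 kHz.
k=3: 144 kHz, 189 kHz.
k=4: 199.5 kHz, 244.5 kHz.
Within [50 kHz, 163 kHz]: 78 kHz, 88.5 kHz, 133.5 kHz, 144 kHz.

78 kHz, 88.5 kHz, 133.5 kHz, 144 kHz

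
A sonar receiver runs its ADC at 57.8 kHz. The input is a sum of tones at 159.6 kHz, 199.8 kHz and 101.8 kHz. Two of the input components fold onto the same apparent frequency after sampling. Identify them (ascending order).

101.8 kHz, 159.6 kHz

fs/2 = 28.9 kHz.
159.6 kHz mod fs = 44 kHz.
44 kHz > fs/2 = 28.9 kHz, folds to fs − 44 kHz = 13.8 kHz.
199.8 kHz mod fs = 26.4 kHz.
26.4 kHz ≤ fs/2 = 28.9 kHz, appears at 26.4 kHz.
101.8 kHz mod fs = 44 kHz.
44 kHz > fs/2 = 28.9 kHz, folds to fs − 44 kHz = 13.8 kHz.
101.8 kHz and 159.6 kHz both map to 13.8 kHz.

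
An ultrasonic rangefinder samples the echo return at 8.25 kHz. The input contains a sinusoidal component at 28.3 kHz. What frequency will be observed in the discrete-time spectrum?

28.3 kHz mod fs = 3.55 kHz.
3.55 kHz ≤ fs/2 = 4.125 kHz, appears at 3.55 kHz.

3.55 kHz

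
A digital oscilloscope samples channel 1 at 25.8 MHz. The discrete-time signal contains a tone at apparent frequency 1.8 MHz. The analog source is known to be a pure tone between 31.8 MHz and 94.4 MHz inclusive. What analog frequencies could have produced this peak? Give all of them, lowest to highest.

49.8 MHz, 53.4 MHz, 75.6 MHz, 79.2 MHz

Frequencies that alias to 1.8 MHz are k·fs ± 1.8 MHz for integer k ≥ 0.
k=0: 1.8 MHz.
k=1: 24 MHz, 27.6 MHz.
k=2: 49.8 MHz, 53.4 MHz.
k=3: 75.6 MHz, 79.2 MHz.
k=4: 101.4 MHz, 105 MHz.
Within [31.8 MHz, 94.4 MHz]: 49.8 MHz, 53.4 MHz, 75.6 MHz, 79.2 MHz.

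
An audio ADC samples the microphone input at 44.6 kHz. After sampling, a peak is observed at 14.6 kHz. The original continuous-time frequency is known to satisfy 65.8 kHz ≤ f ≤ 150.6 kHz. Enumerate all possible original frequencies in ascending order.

Frequencies that alias to 14.6 kHz are k·fs ± 14.6 kHz for integer k ≥ 0.
k=0: 14.6 kHz.
k=1: 30 kHz, 59.2 kHz.
k=2: 74.6 kHz, 103.8 kHz.
k=3: 119.2 kHz, 148.4 kHz.
k=4: 163.8 kHz, 193 kHz.
Within [65.8 kHz, 150.6 kHz]: 74.6 kHz, 103.8 kHz, 119.2 kHz, 148.4 kHz.

74.6 kHz, 103.8 kHz, 119.2 kHz, 148.4 kHz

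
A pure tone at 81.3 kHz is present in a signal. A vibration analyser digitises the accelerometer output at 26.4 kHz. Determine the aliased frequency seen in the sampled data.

81.3 kHz mod fs = 2.1 kHz.
2.1 kHz ≤ fs/2 = 13.2 kHz, appears at 2.1 kHz.

2.1 kHz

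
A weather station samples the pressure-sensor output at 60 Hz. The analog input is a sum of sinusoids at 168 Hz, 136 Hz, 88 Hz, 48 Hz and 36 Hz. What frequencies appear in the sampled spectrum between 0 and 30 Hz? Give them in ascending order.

12 Hz, 16 Hz, 24 Hz, 28 Hz

fs/2 = 30 Hz.
168 Hz mod fs = 48 Hz.
48 Hz > fs/2 = 30 Hz, folds to fs − 48 Hz = 12 Hz.
136 Hz mod fs = 16 Hz.
16 Hz ≤ fs/2 = 30 Hz, appears at 16 Hz.
88 Hz mod fs = 28 Hz.
28 Hz ≤ fs/2 = 30 Hz, appears at 28 Hz.
48 Hz > fs/2 = 30 Hz, folds to fs − 48 Hz = 12 Hz.
36 Hz > fs/2 = 30 Hz, folds to fs − 36 Hz = 24 Hz.
Distinct values: {12 Hz, 16 Hz, 24 Hz, 28 Hz}.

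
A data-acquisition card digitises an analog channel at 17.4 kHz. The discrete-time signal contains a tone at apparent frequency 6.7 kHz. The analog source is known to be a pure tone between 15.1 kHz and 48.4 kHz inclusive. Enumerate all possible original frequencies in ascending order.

24.1 kHz, 28.1 kHz, 41.5 kHz, 45.5 kHz

Frequencies that alias to 6.7 kHz are k·fs ± 6.7 kHz for integer k ≥ 0.
k=0: 6.7 kHz.
k=1: 10.7 kHz, 24.1 kHz.
k=2: 28.1 kHz, 41.5 kHz.
k=3: 45.5 kHz, 58.9 kHz.
k=4: 62.9 kHz, 76.3 kHz.
Within [15.1 kHz, 48.4 kHz]: 24.1 kHz, 28.1 kHz, 41.5 kHz, 45.5 kHz.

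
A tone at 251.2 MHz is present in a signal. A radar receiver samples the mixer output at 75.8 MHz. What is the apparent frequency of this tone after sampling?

251.2 MHz mod fs = 23.8 MHz.
23.8 MHz ≤ fs/2 = 37.9 MHz, appears at 23.8 MHz.

23.8 MHz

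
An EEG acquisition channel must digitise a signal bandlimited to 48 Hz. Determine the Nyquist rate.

96 Hz

Nyquist rate = 2 × 48 Hz = 96 Hz.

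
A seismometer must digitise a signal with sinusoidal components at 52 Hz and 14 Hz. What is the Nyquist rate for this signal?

104 Hz

Highest-frequency component: 52 Hz.
Nyquist rate = 2 × 52 Hz = 104 Hz.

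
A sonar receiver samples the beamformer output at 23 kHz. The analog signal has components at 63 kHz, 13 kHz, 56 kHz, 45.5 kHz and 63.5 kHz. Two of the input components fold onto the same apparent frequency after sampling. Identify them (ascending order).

fs/2 = 11.5 kHz.
63 kHz mod fs = 17 kHz.
17 kHz > fs/2 = 11.5 kHz, folds to fs − 17 kHz = 6 kHz.
13 kHz > fs/2 = 11.5 kHz, folds to fs − 13 kHz = 10 kHz.
56 kHz mod fs = 10 kHz.
10 kHz ≤ fs/2 = 11.5 kHz, appears at 10 kHz.
45.5 kHz mod fs = 22.5 kHz.
22.5 kHz > fs/2 = 11.5 kHz, folds to fs − 22.5 kHz = 0.5 kHz.
63.5 kHz mod fs = 17.5 kHz.
17.5 kHz > fs/2 = 11.5 kHz, folds to fs − 17.5 kHz = 5.5 kHz.
13 kHz and 56 kHz both map to 10 kHz.

13 kHz, 56 kHz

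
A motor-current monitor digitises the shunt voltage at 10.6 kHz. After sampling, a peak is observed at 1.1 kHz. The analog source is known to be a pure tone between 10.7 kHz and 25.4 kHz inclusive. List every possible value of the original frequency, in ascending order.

Frequencies that alias to 1.1 kHz are k·fs ± 1.1 kHz for integer k ≥ 0.
k=0: 1.1 kHz.
k=1: 9.5 kHz, 11.7 kHz.
k=2: 20.1 kHz, 22.3 kHz.
k=3: 30.7 kHz, 32.9 kHz.
Within [10.7 kHz, 25.4 kHz]: 11.7 kHz, 20.1 kHz, 22.3 kHz.

11.7 kHz, 20.1 kHz, 22.3 kHz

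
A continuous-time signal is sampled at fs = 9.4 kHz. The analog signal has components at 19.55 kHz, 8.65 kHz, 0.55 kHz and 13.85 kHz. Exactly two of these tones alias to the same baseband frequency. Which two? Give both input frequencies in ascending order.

8.65 kHz, 19.55 kHz

fs/2 = 4.7 kHz.
19.55 kHz mod fs = 0.75 kHz.
0.75 kHz ≤ fs/2 = 4.7 kHz, appears at 0.75 kHz.
8.65 kHz > fs/2 = 4.7 kHz, folds to fs − 8.65 kHz = 0.75 kHz.
0.55 kHz ≤ fs/2 = 4.7 kHz, passes unchanged.
13.85 kHz mod fs = 4.45 kHz.
4.45 kHz ≤ fs/2 = 4.7 kHz, appears at 4.45 kHz.
8.65 kHz and 19.55 kHz both map to 0.75 kHz.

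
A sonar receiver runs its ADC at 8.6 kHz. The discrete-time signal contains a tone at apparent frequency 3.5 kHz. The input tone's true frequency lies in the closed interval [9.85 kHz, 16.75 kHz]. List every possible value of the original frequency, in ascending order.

Frequencies that alias to 3.5 kHz are k·fs ± 3.5 kHz for integer k ≥ 0.
k=0: 3.5 kHz.
k=1: 5.1 kHz, 12.1 kHz.
k=2: 13.7 kHz, 20.7 kHz.
k=3: 22.3 kHz, 29.3 kHz.
Within [9.85 kHz, 16.75 kHz]: 12.1 kHz, 13.7 kHz.

12.1 kHz, 13.7 kHz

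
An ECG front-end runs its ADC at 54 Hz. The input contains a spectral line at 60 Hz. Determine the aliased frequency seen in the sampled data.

60 Hz mod fs = 6 Hz.
6 Hz ≤ fs/2 = 27 Hz, appears at 6 Hz.

6 Hz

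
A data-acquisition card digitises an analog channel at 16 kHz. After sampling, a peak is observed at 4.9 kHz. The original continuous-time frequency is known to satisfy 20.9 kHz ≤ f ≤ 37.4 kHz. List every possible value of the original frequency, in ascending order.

Frequencies that alias to 4.9 kHz are k·fs ± 4.9 kHz for integer k ≥ 0.
k=0: 4.9 kHz.
k=1: 11.1 kHz, 20.9 kHz.
k=2: 27.1 kHz, 36.9 kHz.
k=3: 43.1 kHz, 52.9 kHz.
Within [20.9 kHz, 37.4 kHz]: 20.9 kHz, 27.1 kHz, 36.9 kHz.

20.9 kHz, 27.1 kHz, 36.9 kHz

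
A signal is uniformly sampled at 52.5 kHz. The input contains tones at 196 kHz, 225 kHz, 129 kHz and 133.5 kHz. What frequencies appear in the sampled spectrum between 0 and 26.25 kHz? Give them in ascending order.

14 kHz, 15 kHz, 24 kHz

fs/2 = 26.25 kHz.
196 kHz mod fs = 38.5 kHz.
38.5 kHz > fs/2 = 26.25 kHz, folds to fs − 38.5 kHz = 14 kHz.
225 kHz mod fs = 15 kHz.
15 kHz ≤ fs/2 = 26.25 kHz, appears at 15 kHz.
129 kHz mod fs = 24 kHz.
24 kHz ≤ fs/2 = 26.25 kHz, appears at 24 kHz.
133.5 kHz mod fs = 28.5 kHz.
28.5 kHz > fs/2 = 26.25 kHz, folds to fs − 28.5 kHz = 24 kHz.
Distinct values: {14 kHz, 15 kHz, 24 kHz}.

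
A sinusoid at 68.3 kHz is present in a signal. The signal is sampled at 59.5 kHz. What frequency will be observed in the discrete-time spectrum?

68.3 kHz mod fs = 8.8 kHz.
8.8 kHz ≤ fs/2 = 29.75 kHz, appears at 8.8 kHz.

8.8 kHz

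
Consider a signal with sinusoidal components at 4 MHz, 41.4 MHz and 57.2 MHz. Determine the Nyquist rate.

114.4 MHz

Highest-frequency component: 57.2 MHz.
Nyquist rate = 2 × 57.2 MHz = 114.4 MHz.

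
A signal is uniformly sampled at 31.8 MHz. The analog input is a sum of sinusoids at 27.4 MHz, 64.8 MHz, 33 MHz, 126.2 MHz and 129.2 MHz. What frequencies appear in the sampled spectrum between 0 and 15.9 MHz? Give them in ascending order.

fs/2 = 15.9 MHz.
27.4 MHz > fs/2 = 15.9 MHz, folds to fs − 27.4 MHz = 4.4 MHz.
64.8 MHz mod fs = 1.2 MHz.
1.2 MHz ≤ fs/2 = 15.9 MHz, appears at 1.2 MHz.
33 MHz mod fs = 1.2 MHz.
1.2 MHz ≤ fs/2 = 15.9 MHz, appears at 1.2 MHz.
126.2 MHz mod fs = 30.8 MHz.
30.8 MHz > fs/2 = 15.9 MHz, folds to fs − 30.8 MHz = 1 MHz.
129.2 MHz mod fs = 2 MHz.
2 MHz ≤ fs/2 = 15.9 MHz, appears at 2 MHz.
Distinct values: {1 MHz, 1.2 MHz, 2 MHz, 4.4 MHz}.

1 MHz, 1.2 MHz, 2 MHz, 4.4 MHz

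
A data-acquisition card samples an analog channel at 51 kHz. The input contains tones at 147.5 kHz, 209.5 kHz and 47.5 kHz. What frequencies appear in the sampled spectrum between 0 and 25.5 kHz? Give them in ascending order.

3.5 kHz, 5.5 kHz

fs/2 = 25.5 kHz.
147.5 kHz mod fs = 45.5 kHz.
45.5 kHz > fs/2 = 25.5 kHz, folds to fs − 45.5 kHz = 5.5 kHz.
209.5 kHz mod fs = 5.5 kHz.
5.5 kHz ≤ fs/2 = 25.5 kHz, appears at 5.5 kHz.
47.5 kHz > fs/2 = 25.5 kHz, folds to fs − 47.5 kHz = 3.5 kHz.
Distinct values: {3.5 kHz, 5.5 kHz}.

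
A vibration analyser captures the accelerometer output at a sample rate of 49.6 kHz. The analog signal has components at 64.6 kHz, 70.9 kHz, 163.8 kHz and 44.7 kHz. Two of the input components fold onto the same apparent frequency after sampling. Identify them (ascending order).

fs/2 = 24.8 kHz.
64.6 kHz mod fs = 15 kHz.
15 kHz ≤ fs/2 = 24.8 kHz, appears at 15 kHz.
70.9 kHz mod fs = 21.3 kHz.
21.3 kHz ≤ fs/2 = 24.8 kHz, appears at 21.3 kHz.
163.8 kHz mod fs = 15 kHz.
15 kHz ≤ fs/2 = 24.8 kHz, appears at 15 kHz.
44.7 kHz > fs/2 = 24.8 kHz, folds to fs − 44.7 kHz = 4.9 kHz.
64.6 kHz and 163.8 kHz both map to 15 kHz.

64.6 kHz, 163.8 kHz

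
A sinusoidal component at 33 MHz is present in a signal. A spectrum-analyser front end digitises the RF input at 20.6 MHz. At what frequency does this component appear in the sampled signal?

8.2 MHz

33 MHz mod fs = 12.4 MHz.
12.4 MHz > fs/2 = 10.3 MHz, folds to fs − 12.4 MHz = 8.2 MHz.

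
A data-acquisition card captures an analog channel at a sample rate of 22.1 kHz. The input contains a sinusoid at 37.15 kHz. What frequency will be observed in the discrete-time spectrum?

37.15 kHz mod fs = 15.05 kHz.
15.05 kHz > fs/2 = 11.05 kHz, folds to fs − 15.05 kHz = 7.05 kHz.

7.05 kHz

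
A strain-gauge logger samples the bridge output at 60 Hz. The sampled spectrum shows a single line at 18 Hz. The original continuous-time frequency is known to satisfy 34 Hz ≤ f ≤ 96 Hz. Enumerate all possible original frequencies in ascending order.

42 Hz, 78 Hz

Frequencies that alias to 18 Hz are k·fs ± 18 Hz for integer k ≥ 0.
k=0: 18 Hz.
k=1: 42 Hz, 78 Hz.
k=2: 102 Hz, 138 Hz.
Within [34 Hz, 96 Hz]: 42 Hz, 78 Hz.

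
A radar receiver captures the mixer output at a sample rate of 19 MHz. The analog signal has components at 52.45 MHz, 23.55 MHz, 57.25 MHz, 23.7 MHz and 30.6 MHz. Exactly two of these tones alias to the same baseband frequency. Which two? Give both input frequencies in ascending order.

23.55 MHz, 52.45 MHz

fs/2 = 9.5 MHz.
52.45 MHz mod fs = 14.45 MHz.
14.45 MHz > fs/2 = 9.5 MHz, folds to fs − 14.45 MHz = 4.55 MHz.
23.55 MHz mod fs = 4.55 MHz.
4.55 MHz ≤ fs/2 = 9.5 MHz, appears at 4.55 MHz.
57.25 MHz mod fs = 0.25 MHz.
0.25 MHz ≤ fs/2 = 9.5 MHz, appears at 0.25 MHz.
23.7 MHz mod fs = 4.7 MHz.
4.7 MHz ≤ fs/2 = 9.5 MHz, appears at 4.7 MHz.
30.6 MHz mod fs = 11.6 MHz.
11.6 MHz > fs/2 = 9.5 MHz, folds to fs − 11.6 MHz = 7.4 MHz.
23.55 MHz and 52.45 MHz both map to 4.55 MHz.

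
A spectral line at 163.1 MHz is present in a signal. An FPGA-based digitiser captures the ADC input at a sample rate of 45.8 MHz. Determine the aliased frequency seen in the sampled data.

163.1 MHz mod fs = 25.7 MHz.
25.7 MHz > fs/2 = 22.9 MHz, folds to fs − 25.7 MHz = 20.1 MHz.

20.1 MHz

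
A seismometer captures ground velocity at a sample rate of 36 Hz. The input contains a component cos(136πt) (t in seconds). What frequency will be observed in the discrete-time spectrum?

ω = 136π rad/s → f = ω/(2π) = 68 Hz.
68 Hz mod fs = 32 Hz.
32 Hz > fs/2 = 18 Hz, folds to fs − 32 Hz = 4 Hz.

4 Hz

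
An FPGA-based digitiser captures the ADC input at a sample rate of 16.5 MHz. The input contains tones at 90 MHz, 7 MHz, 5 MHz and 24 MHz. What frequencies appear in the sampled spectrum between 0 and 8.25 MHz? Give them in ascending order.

fs/2 = 8.25 MHz.
90 MHz mod fs = 7.5 MHz.
7.5 MHz ≤ fs/2 = 8.25 MHz, appears at 7.5 MHz.
7 MHz ≤ fs/2 = 8.25 MHz, passes unchanged.
5 MHz ≤ fs/2 = 8.25 MHz, passes unchanged.
24 MHz mod fs = 7.5 MHz.
7.5 MHz ≤ fs/2 = 8.25 MHz, appears at 7.5 MHz.
Distinct values: {5 MHz, 7 MHz, 7.5 MHz}.

5 MHz, 7 MHz, 7.5 MHz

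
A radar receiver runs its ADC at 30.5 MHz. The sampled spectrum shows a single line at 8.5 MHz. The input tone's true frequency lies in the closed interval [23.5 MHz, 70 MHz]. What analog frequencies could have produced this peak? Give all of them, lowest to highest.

39 MHz, 52.5 MHz, 69.5 MHz

Frequencies that alias to 8.5 MHz are k·fs ± 8.5 MHz for integer k ≥ 0.
k=0: 8.5 MHz.
k=1: 22 MHz, 39 MHz.
k=2: 52.5 MHz, 69.5 MHz.
k=3: 83 MHz, 100 MHz.
Within [23.5 MHz, 70 MHz]: 39 MHz, 52.5 MHz, 69.5 MHz.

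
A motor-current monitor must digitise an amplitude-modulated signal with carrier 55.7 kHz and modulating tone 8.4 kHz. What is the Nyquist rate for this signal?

AM sidebands sit at fc ± fm = 47.3 kHz and 64.1 kHz.
Highest-frequency component: 64.1 kHz.
Nyquist rate = 2 × 64.1 kHz = 128.2 kHz.

128.2 kHz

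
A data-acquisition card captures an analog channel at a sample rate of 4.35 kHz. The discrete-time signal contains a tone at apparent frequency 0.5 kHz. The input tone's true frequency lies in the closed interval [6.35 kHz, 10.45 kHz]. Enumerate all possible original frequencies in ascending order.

8.2 kHz, 9.2 kHz

Frequencies that alias to 0.5 kHz are k·fs ± 0.5 kHz for integer k ≥ 0.
k=0: 0.5 kHz.
k=1: 3.85 kHz, 4.85 kHz.
k=2: 8.2 kHz, 9.2 kHz.
k=3: 12.55 kHz, 13.55 kHz.
Within [6.35 kHz, 10.45 kHz]: 8.2 kHz, 9.2 kHz.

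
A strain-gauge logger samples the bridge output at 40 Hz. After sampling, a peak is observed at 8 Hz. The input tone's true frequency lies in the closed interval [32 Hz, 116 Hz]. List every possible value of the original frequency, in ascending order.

32 Hz, 48 Hz, 72 Hz, 88 Hz, 112 Hz

Frequencies that alias to 8 Hz are k·fs ± 8 Hz for integer k ≥ 0.
k=0: 8 Hz.
k=1: 32 Hz, 48 Hz.
k=2: 72 Hz, 88 Hz.
k=3: 112 Hz, 128 Hz.
k=4: 152 Hz, 168 Hz.
Within [32 Hz, 116 Hz]: 32 Hz, 48 Hz, 72 Hz, 88 Hz, 112 Hz.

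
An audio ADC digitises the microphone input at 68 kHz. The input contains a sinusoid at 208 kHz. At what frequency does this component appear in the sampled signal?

4 kHz

208 kHz mod fs = 4 kHz.
4 kHz ≤ fs/2 = 34 kHz, appears at 4 kHz.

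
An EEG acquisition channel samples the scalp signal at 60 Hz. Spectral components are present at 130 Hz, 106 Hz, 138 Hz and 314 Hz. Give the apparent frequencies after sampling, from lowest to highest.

fs/2 = 30 Hz.
130 Hz mod fs = 10 Hz.
10 Hz ≤ fs/2 = 30 Hz, appears at 10 Hz.
106 Hz mod fs = 46 Hz.
46 Hz > fs/2 = 30 Hz, folds to fs − 46 Hz = 14 Hz.
138 Hz mod fs = 18 Hz.
18 Hz ≤ fs/2 = 30 Hz, appears at 18 Hz.
314 Hz mod fs = 14 Hz.
14 Hz ≤ fs/2 = 30 Hz, appears at 14 Hz.
Distinct values: {10 Hz, 14 Hz, 18 Hz}.

10 Hz, 14 Hz, 18 Hz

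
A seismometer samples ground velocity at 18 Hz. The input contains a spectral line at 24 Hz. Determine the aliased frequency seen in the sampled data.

6 Hz

24 Hz mod fs = 6 Hz.
6 Hz ≤ fs/2 = 9 Hz, appears at 6 Hz.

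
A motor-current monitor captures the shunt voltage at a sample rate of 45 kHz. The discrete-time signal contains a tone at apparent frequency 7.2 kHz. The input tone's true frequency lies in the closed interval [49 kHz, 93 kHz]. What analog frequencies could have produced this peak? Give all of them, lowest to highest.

52.2 kHz, 82.8 kHz

Frequencies that alias to 7.2 kHz are k·fs ± 7.2 kHz for integer k ≥ 0.
k=0: 7.2 kHz.
k=1: 37.8 kHz, 52.2 kHz.
k=2: 82.8 kHz, 97.2 kHz.
k=3: 127.8 kHz, 142.2 kHz.
Within [49 kHz, 93 kHz]: 52.2 kHz, 82.8 kHz.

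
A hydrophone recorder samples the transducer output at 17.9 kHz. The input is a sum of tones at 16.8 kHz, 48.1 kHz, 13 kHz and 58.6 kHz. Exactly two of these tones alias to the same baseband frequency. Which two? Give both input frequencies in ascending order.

fs/2 = 8.95 kHz.
16.8 kHz > fs/2 = 8.95 kHz, folds to fs − 16.8 kHz = 1.1 kHz.
48.1 kHz mod fs = 12.3 kHz.
12.3 kHz > fs/2 = 8.95 kHz, folds to fs − 12.3 kHz = 5.6 kHz.
13 kHz > fs/2 = 8.95 kHz, folds to fs − 13 kHz = 4.9 kHz.
58.6 kHz mod fs = 4.9 kHz.
4.9 kHz ≤ fs/2 = 8.95 kHz, appears at 4.9 kHz.
13 kHz and 58.6 kHz both map to 4.9 kHz.

13 kHz, 58.6 kHz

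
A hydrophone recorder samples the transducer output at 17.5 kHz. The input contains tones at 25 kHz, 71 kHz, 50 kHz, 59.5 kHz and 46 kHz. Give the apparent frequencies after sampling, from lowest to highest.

1 kHz, 2.5 kHz, 6.5 kHz, 7 kHz, 7.5 kHz

fs/2 = 8.75 kHz.
25 kHz mod fs = 7.5 kHz.
7.5 kHz ≤ fs/2 = 8.75 kHz, appears at 7.5 kHz.
71 kHz mod fs = 1 kHz.
1 kHz ≤ fs/2 = 8.75 kHz, appears at 1 kHz.
50 kHz mod fs = 15 kHz.
15 kHz > fs/2 = 8.75 kHz, folds to fs − 15 kHz = 2.5 kHz.
59.5 kHz mod fs = 7 kHz.
7 kHz ≤ fs/2 = 8.75 kHz, appears at 7 kHz.
46 kHz mod fs = 11 kHz.
11 kHz > fs/2 = 8.75 kHz, folds to fs − 11 kHz = 6.5 kHz.
Distinct values: {1 kHz, 2.5 kHz, 6.5 kHz, 7 kHz, 7.5 kHz}.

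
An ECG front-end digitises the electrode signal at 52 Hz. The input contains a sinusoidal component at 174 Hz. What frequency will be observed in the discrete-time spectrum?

174 Hz mod fs = 18 Hz.
18 Hz ≤ fs/2 = 26 Hz, appears at 18 Hz.

18 Hz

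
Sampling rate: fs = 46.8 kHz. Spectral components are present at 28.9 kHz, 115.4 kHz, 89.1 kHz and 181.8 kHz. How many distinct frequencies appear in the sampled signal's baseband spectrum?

4

fs/2 = 23.4 kHz.
28.9 kHz > fs/2 = 23.4 kHz, folds to fs − 28.9 kHz = 17.9 kHz.
115.4 kHz mod fs = 21.8 kHz.
21.8 kHz ≤ fs/2 = 23.4 kHz, appears at 21.8 kHz.
89.1 kHz mod fs = 42.3 kHz.
42.3 kHz > fs/2 = 23.4 kHz, folds to fs − 42.3 kHz = 4.5 kHz.
181.8 kHz mod fs = 41.4 kHz.
41.4 kHz > fs/2 = 23.4 kHz, folds to fs − 41.4 kHz = 5.4 kHz.
Distinct values: {4.5 kHz, 5.4 kHz, 17.9 kHz, 21.8 kHz} → 4.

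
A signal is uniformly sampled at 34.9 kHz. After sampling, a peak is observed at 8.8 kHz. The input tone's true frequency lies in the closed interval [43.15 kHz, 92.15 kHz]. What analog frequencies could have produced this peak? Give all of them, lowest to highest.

Frequencies that alias to 8.8 kHz are k·fs ± 8.8 kHz for integer k ≥ 0.
k=0: 8.8 kHz.
k=1: 26.1 kHz, 43.7 kHz.
k=2: 61 kHz, 78.6 kHz.
k=3: 95.9 kHz, 113.5 kHz.
Within [43.15 kHz, 92.15 kHz]: 43.7 kHz, 61 kHz, 78.6 kHz.

43.7 kHz, 61 kHz, 78.6 kHz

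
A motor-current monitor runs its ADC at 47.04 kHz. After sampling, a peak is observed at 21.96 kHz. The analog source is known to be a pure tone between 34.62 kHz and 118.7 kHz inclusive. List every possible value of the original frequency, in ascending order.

69 kHz, 72.12 kHz, 116.04 kHz

Frequencies that alias to 21.96 kHz are k·fs ± 21.96 kHz for integer k ≥ 0.
k=0: 21.96 kHz.
k=1: 25.08 kHz, 69 kHz.
k=2: 72.12 kHz, 116.04 kHz.
k=3: 119.16 kHz, 163.08 kHz.
Within [34.62 kHz, 118.7 kHz]: 69 kHz, 72.12 kHz, 116.04 kHz.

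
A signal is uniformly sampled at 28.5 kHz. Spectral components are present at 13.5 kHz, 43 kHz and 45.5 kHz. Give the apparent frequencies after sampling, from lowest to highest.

fs/2 = 14.25 kHz.
13.5 kHz ≤ fs/2 = 14.25 kHz, passes unchanged.
43 kHz mod fs = 14.5 kHz.
14.5 kHz > fs/2 = 14.25 kHz, folds to fs − 14.5 kHz = 14 kHz.
45.5 kHz mod fs = 17 kHz.
17 kHz > fs/2 = 14.25 kHz, folds to fs − 17 kHz = 11.5 kHz.
Distinct values: {11.5 kHz, 13.5 kHz, 14 kHz}.

11.5 kHz, 13.5 kHz, 14 kHz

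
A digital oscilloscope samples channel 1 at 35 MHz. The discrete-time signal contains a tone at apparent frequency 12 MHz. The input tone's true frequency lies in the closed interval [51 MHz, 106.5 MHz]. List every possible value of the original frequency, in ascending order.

58 MHz, 82 MHz, 93 MHz

Frequencies that alias to 12 MHz are k·fs ± 12 MHz for integer k ≥ 0.
k=0: 12 MHz.
k=1: 23 MHz, 47 MHz.
k=2: 58 MHz, 82 MHz.
k=3: 93 MHz, 117 MHz.
k=4: 128 MHz, 152 MHz.
Within [51 MHz, 106.5 MHz]: 58 MHz, 82 MHz, 93 MHz.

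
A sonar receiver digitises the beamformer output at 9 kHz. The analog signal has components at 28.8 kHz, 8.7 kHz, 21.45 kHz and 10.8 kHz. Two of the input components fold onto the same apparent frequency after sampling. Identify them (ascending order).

10.8 kHz, 28.8 kHz

fs/2 = 4.5 kHz.
28.8 kHz mod fs = 1.8 kHz.
1.8 kHz ≤ fs/2 = 4.5 kHz, appears at 1.8 kHz.
8.7 kHz > fs/2 = 4.5 kHz, folds to fs − 8.7 kHz = 0.3 kHz.
21.45 kHz mod fs = 3.45 kHz.
3.45 kHz ≤ fs/2 = 4.5 kHz, appears at 3.45 kHz.
10.8 kHz mod fs = 1.8 kHz.
1.8 kHz ≤ fs/2 = 4.5 kHz, appears at 1.8 kHz.
10.8 kHz and 28.8 kHz both map to 1.8 kHz.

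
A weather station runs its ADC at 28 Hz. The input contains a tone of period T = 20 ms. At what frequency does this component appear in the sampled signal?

6 Hz

T = 20 ms → f = 1/T = 50 Hz.
50 Hz mod fs = 22 Hz.
22 Hz > fs/2 = 14 Hz, folds to fs − 22 Hz = 6 Hz.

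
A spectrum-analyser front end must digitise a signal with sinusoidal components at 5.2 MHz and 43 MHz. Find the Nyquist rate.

Highest-frequency component: 43 MHz.
Nyquist rate = 2 × 43 MHz = 86 MHz.

86 MHz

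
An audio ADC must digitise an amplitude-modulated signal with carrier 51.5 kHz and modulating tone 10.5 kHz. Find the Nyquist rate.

AM sidebands sit at fc ± fm = 41 kHz and 62 kHz.
Highest-frequency component: 62 kHz.
Nyquist rate = 2 × 62 kHz = 124 kHz.

124 kHz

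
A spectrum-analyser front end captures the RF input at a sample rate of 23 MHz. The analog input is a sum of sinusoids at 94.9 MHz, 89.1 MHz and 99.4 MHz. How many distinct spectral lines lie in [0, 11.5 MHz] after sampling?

2

fs/2 = 11.5 MHz.
94.9 MHz mod fs = 2.9 MHz.
2.9 MHz ≤ fs/2 = 11.5 MHz, appears at 2.9 MHz.
89.1 MHz mod fs = 20.1 MHz.
20.1 MHz > fs/2 = 11.5 MHz, folds to fs − 20.1 MHz = 2.9 MHz.
99.4 MHz mod fs = 7.4 MHz.
7.4 MHz ≤ fs/2 = 11.5 MHz, appears at 7.4 MHz.
Distinct values: {2.9 MHz, 7.4 MHz} → 2.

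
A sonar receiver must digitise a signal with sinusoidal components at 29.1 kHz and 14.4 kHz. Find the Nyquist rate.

58.2 kHz

Highest-frequency component: 29.1 kHz.
Nyquist rate = 2 × 29.1 kHz = 58.2 kHz.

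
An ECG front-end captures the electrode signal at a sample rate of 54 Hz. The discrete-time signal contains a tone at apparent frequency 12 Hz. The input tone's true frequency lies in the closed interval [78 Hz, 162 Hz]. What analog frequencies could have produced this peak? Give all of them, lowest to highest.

Frequencies that alias to 12 Hz are k·fs ± 12 Hz for integer k ≥ 0.
k=0: 12 Hz.
k=1: 42 Hz, 66 Hz.
k=2: 96 Hz, 120 Hz.
k=3: 150 Hz, 174 Hz.
k=4: 204 Hz, 228 Hz.
Within [78 Hz, 162 Hz]: 96 Hz, 120 Hz, 150 Hz.

96 Hz, 120 Hz, 150 Hz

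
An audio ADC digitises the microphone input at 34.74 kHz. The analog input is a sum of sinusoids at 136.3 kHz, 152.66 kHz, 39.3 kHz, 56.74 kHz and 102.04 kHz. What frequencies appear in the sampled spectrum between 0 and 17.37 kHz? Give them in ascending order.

2.18 kHz, 2.66 kHz, 4.56 kHz, 12.74 kHz, 13.7 kHz

fs/2 = 17.37 kHz.
136.3 kHz mod fs = 32.08 kHz.
32.08 kHz > fs/2 = 17.37 kHz, folds to fs − 32.08 kHz = 2.66 kHz.
152.66 kHz mod fs = 13.7 kHz.
13.7 kHz ≤ fs/2 = 17.37 kHz, appears at 13.7 kHz.
39.3 kHz mod fs = 4.56 kHz.
4.56 kHz ≤ fs/2 = 17.37 kHz, appears at 4.56 kHz.
56.74 kHz mod fs = 22 kHz.
22 kHz > fs/2 = 17.37 kHz, folds to fs − 22 kHz = 12.74 kHz.
102.04 kHz mod fs = 32.56 kHz.
32.56 kHz > fs/2 = 17.37 kHz, folds to fs − 32.56 kHz = 2.18 kHz.
Distinct values: {2.18 kHz, 2.66 kHz, 4.56 kHz, 12.74 kHz, 13.7 kHz}.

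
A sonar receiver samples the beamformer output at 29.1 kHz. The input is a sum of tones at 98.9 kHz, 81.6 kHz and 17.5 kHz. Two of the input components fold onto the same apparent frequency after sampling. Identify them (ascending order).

fs/2 = 14.55 kHz.
98.9 kHz mod fs = 11.6 kHz.
11.6 kHz ≤ fs/2 = 14.55 kHz, appears at 11.6 kHz.
81.6 kHz mod fs = 23.4 kHz.
23.4 kHz > fs/2 = 14.55 kHz, folds to fs − 23.4 kHz = 5.7 kHz.
17.5 kHz > fs/2 = 14.55 kHz, folds to fs − 17.5 kHz = 11.6 kHz.
17.5 kHz and 98.9 kHz both map to 11.6 kHz.

17.5 kHz, 98.9 kHz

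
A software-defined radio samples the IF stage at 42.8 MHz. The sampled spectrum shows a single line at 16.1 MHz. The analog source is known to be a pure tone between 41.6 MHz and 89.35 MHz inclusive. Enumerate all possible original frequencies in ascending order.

58.9 MHz, 69.5 MHz

Frequencies that alias to 16.1 MHz are k·fs ± 16.1 MHz for integer k ≥ 0.
k=0: 16.1 MHz.
k=1: 26.7 MHz, 58.9 MHz.
k=2: 69.5 MHz, 101.7 MHz.
k=3: 112.3 MHz, 144.5 MHz.
Within [41.6 MHz, 89.35 MHz]: 58.9 MHz, 69.5 MHz.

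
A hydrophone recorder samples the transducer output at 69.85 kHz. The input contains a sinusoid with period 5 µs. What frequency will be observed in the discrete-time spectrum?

9.55 kHz

T = 5 µs → f = 1/T = 200 kHz.
200 kHz mod fs = 60.3 kHz.
60.3 kHz > fs/2 = 34.925 kHz, folds to fs − 60.3 kHz = 9.55 kHz.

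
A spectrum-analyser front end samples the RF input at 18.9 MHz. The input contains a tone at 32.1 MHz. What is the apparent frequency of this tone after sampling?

5.7 MHz

32.1 MHz mod fs = 13.2 MHz.
13.2 MHz > fs/2 = 9.45 MHz, folds to fs − 13.2 MHz = 5.7 MHz.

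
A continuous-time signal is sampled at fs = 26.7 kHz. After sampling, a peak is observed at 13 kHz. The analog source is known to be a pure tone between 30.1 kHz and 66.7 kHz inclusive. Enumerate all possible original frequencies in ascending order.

39.7 kHz, 40.4 kHz, 66.4 kHz

Frequencies that alias to 13 kHz are k·fs ± 13 kHz for integer k ≥ 0.
k=0: 13 kHz.
k=1: 13.7 kHz, 39.7 kHz.
k=2: 40.4 kHz, 66.4 kHz.
k=3: 67.1 kHz, 93.1 kHz.
Within [30.1 kHz, 66.7 kHz]: 39.7 kHz, 40.4 kHz, 66.4 kHz.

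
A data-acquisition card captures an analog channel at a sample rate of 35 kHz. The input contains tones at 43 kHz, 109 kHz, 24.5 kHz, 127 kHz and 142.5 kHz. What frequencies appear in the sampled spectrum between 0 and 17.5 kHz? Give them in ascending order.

fs/2 = 17.5 kHz.
43 kHz mod fs = 8 kHz.
8 kHz ≤ fs/2 = 17.5 kHz, appears at 8 kHz.
109 kHz mod fs = 4 kHz.
4 kHz ≤ fs/2 = 17.5 kHz, appears at 4 kHz.
24.5 kHz > fs/2 = 17.5 kHz, folds to fs − 24.5 kHz = 10.5 kHz.
127 kHz mod fs = 22 kHz.
22 kHz > fs/2 = 17.5 kHz, folds to fs − 22 kHz = 13 kHz.
142.5 kHz mod fs = 2.5 kHz.
2.5 kHz ≤ fs/2 = 17.5 kHz, appears at 2.5 kHz.
Distinct values: {2.5 kHz, 4 kHz, 8 kHz, 10.5 kHz, 13 kHz}.

2.5 kHz, 4 kHz, 8 kHz, 10.5 kHz, 13 kHz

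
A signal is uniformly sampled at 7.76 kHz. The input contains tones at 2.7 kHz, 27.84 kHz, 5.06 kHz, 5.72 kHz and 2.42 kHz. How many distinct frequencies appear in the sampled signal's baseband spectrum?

fs/2 = 3.88 kHz.
2.7 kHz ≤ fs/2 = 3.88 kHz, passes unchanged.
27.84 kHz mod fs = 4.56 kHz.
4.56 kHz > fs/2 = 3.88 kHz, folds to fs − 4.56 kHz = 3.2 kHz.
5.06 kHz > fs/2 = 3.88 kHz, folds to fs − 5.06 kHz = 2.7 kHz.
5.72 kHz > fs/2 = 3.88 kHz, folds to fs − 5.72 kHz = 2.04 kHz.
2.42 kHz ≤ fs/2 = 3.88 kHz, passes unchanged.
Distinct values: {2.04 kHz, 2.42 kHz, 2.7 kHz, 3.2 kHz} → 4.

4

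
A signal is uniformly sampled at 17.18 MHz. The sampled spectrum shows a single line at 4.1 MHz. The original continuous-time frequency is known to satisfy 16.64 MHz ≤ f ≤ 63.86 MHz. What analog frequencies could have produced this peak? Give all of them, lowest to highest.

Frequencies that alias to 4.1 MHz are k·fs ± 4.1 MHz for integer k ≥ 0.
k=0: 4.1 MHz.
k=1: 13.08 MHz, 21.28 MHz.
k=2: 30.26 MHz, 38.46 MHz.
k=3: 47.44 MHz, 55.64 MHz.
k=4: 64.62 MHz, 72.82 MHz.
Within [16.64 MHz, 63.86 MHz]: 21.28 MHz, 30.26 MHz, 38.46 MHz, 47.44 MHz, 55.64 MHz.

21.28 MHz, 30.26 MHz, 38.46 MHz, 47.44 MHz, 55.64 MHz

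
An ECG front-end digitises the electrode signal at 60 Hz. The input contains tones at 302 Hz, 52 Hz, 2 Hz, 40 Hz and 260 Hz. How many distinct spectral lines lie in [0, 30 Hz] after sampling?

fs/2 = 30 Hz.
302 Hz mod fs = 2 Hz.
2 Hz ≤ fs/2 = 30 Hz, appears at 2 Hz.
52 Hz > fs/2 = 30 Hz, folds to fs − 52 Hz = 8 Hz.
2 Hz ≤ fs/2 = 30 Hz, passes unchanged.
40 Hz > fs/2 = 30 Hz, folds to fs − 40 Hz = 20 Hz.
260 Hz mod fs = 20 Hz.
20 Hz ≤ fs/2 = 30 Hz, appears at 20 Hz.
Distinct values: {2 Hz, 8 Hz, 20 Hz} → 3.

3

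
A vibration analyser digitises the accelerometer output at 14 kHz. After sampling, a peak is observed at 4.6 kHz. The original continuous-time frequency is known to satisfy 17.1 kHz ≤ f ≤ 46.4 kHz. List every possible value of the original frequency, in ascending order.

18.6 kHz, 23.4 kHz, 32.6 kHz, 37.4 kHz

Frequencies that alias to 4.6 kHz are k·fs ± 4.6 kHz for integer k ≥ 0.
k=0: 4.6 kHz.
k=1: 9.4 kHz, 18.6 kHz.
k=2: 23.4 kHz, 32.6 kHz.
k=3: 37.4 kHz, 46.6 kHz.
k=4: 51.4 kHz, 60.6 kHz.
Within [17.1 kHz, 46.4 kHz]: 18.6 kHz, 23.4 kHz, 32.6 kHz, 37.4 kHz.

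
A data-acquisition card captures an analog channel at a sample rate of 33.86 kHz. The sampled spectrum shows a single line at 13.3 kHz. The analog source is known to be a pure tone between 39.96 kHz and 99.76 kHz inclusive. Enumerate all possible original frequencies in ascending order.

47.16 kHz, 54.42 kHz, 81.02 kHz, 88.28 kHz

Frequencies that alias to 13.3 kHz are k·fs ± 13.3 kHz for integer k ≥ 0.
k=0: 13.3 kHz.
k=1: 20.56 kHz, 47.16 kHz.
k=2: 54.42 kHz, 81.02 kHz.
k=3: 88.28 kHz, 114.88 kHz.
k=4: 122.14 kHz, 148.74 kHz.
Within [39.96 kHz, 99.76 kHz]: 47.16 kHz, 54.42 kHz, 81.02 kHz, 88.28 kHz.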